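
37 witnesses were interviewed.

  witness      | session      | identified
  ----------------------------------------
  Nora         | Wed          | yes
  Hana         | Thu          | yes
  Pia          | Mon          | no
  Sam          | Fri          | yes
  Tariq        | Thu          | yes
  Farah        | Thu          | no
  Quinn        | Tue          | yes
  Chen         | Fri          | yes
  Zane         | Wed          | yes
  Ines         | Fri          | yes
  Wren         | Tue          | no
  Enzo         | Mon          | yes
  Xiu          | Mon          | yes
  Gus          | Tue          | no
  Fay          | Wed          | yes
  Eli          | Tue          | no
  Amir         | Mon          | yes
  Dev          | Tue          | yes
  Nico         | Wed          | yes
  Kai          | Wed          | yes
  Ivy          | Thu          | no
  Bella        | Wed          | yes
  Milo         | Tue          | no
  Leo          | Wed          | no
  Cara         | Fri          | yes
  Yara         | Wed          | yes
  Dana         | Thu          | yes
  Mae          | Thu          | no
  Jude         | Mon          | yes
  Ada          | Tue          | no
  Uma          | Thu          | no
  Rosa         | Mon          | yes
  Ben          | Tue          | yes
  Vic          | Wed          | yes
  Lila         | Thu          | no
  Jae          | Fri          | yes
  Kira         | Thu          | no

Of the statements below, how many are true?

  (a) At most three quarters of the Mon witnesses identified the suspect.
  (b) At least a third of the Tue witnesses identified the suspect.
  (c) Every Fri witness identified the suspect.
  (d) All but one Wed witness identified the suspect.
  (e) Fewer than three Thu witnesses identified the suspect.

3

(a) Mon: |A| = 6, |A ∩ B| = 5; needs |A ∩ B| / |A| ≤ 3/4 — false.
(b) Tue: |A| = 8, |A ∩ B| = 3; needs |A ∩ B| / |A| ≥ 1/3 — true.
(c) Fri: |A| = 5, |A ∩ B| = 5; needs A ⊆ B, i.e. every element of A is in B (|A ∖ B| = 0) — true.
(d) Wed: |A| = 9, |A ∩ B| = 8; needs |A ∖ B| = 1 — true.
(e) Thu: |A| = 9, |A ∩ B| = 3; needs |A ∩ B| < 3 — false.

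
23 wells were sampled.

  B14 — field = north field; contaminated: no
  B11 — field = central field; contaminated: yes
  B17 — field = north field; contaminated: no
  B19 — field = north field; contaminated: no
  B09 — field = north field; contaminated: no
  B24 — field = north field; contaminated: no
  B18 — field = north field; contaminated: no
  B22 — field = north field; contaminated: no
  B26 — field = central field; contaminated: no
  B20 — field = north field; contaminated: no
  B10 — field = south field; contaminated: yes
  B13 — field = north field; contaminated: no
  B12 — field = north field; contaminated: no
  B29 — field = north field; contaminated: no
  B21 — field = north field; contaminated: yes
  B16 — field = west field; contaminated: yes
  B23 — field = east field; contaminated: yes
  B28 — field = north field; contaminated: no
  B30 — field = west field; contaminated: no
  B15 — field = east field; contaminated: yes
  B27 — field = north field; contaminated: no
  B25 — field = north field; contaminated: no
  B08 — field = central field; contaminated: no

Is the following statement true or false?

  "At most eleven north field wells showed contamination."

The determiner here denotes the relation: |A ∩ B| ≤ 11.
|A| = 15, |A ∩ B| = 1, |A ∖ B| = 14.
|A ∩ B| = 1, so the statement is true.

True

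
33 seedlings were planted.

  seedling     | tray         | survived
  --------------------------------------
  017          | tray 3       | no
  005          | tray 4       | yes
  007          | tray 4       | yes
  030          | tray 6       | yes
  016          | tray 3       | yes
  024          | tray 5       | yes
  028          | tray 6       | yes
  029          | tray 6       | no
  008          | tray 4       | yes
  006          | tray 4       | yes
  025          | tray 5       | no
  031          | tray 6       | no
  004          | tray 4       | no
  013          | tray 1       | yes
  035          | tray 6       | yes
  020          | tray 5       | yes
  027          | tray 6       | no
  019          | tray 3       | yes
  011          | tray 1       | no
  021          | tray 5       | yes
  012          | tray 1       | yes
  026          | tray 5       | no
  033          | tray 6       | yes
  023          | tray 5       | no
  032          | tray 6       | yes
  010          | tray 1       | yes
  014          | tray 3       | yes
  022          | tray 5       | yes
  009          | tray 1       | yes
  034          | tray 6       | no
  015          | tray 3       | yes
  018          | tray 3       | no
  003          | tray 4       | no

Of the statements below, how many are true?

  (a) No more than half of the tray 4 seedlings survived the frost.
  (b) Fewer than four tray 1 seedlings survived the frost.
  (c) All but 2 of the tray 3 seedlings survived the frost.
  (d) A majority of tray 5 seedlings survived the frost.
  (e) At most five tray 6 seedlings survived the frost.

(a) tray 4: |A| = 6, |A ∩ B| = 4; needs |A ∩ B| ≤ |A ∖ B| — false.
(b) tray 1: |A| = 5, |A ∩ B| = 4; needs |A ∩ B| < 4 — false.
(c) tray 3: |A| = 6, |A ∩ B| = 4; needs |A ∖ B| = 2 — true.
(d) tray 5: |A| = 7, |A ∩ B| = 4; needs |A ∩ B| > |A ∖ B| — true.
(e) tray 6: |A| = 9, |A ∩ B| = 5; needs |A ∩ B| ≤ 5 — true.

3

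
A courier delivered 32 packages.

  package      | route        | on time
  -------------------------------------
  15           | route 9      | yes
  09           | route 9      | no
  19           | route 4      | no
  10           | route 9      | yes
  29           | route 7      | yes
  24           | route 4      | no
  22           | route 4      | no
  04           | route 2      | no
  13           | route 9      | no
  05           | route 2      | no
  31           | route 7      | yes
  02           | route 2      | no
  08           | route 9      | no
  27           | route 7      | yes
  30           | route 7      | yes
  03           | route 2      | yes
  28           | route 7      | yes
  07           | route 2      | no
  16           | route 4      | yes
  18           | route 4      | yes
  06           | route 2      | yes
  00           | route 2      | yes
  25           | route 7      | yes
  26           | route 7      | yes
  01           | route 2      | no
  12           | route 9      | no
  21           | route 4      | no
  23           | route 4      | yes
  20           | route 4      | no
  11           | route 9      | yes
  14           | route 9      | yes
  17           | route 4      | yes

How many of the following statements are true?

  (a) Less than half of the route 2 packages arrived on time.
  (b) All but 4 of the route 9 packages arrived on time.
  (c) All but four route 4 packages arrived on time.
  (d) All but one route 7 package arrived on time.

2

(a) route 2: |A| = 8, |A ∩ B| = 3; needs |A ∩ B| < |A ∖ B| — true.
(b) route 9: |A| = 8, |A ∩ B| = 4; needs |A ∖ B| = 4 — true.
(c) route 4: |A| = 9, |A ∩ B| = 4; needs |A ∖ B| = 4 — false.
(d) route 7: |A| = 7, |A ∩ B| = 7; needs |A ∖ B| = 1 — false.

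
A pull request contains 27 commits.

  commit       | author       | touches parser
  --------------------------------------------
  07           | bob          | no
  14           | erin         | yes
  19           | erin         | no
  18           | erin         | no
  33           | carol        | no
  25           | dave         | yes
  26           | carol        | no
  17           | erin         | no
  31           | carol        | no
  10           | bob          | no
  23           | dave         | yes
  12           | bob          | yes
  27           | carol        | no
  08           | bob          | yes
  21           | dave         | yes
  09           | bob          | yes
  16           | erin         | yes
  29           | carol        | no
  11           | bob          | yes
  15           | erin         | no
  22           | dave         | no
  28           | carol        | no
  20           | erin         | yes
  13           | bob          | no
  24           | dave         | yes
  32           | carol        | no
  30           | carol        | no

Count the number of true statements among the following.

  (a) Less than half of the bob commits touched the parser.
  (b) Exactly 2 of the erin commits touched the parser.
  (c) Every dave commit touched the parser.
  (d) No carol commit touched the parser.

1

(a) bob: |A| = 7, |A ∩ B| = 4; needs |A ∩ B| < |A ∖ B| — false.
(b) erin: |A| = 7, |A ∩ B| = 3; needs |A ∩ B| = 2 — false.
(c) dave: |A| = 5, |A ∩ B| = 4; needs A ⊆ B, i.e. every element of A is in B (|A ∖ B| = 0) — false.
(d) carol: |A| = 8, |A ∩ B| = 0; needs A ∩ B = ∅ (|A ∩ B| = 0) — true.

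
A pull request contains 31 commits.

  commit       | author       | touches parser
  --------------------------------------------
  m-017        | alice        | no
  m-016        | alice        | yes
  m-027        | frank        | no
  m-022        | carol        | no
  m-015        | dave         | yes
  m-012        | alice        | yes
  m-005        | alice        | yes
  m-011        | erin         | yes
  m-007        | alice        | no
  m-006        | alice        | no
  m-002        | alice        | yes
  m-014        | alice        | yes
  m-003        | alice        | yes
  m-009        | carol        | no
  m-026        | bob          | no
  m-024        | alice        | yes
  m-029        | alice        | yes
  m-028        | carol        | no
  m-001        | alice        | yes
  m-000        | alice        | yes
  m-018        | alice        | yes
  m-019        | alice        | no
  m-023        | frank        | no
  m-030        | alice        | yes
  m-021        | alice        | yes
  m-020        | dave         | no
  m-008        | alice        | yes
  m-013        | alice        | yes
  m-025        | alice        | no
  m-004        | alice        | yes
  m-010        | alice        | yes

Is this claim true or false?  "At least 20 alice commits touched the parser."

False

'At least 20 alice commits touched the parser' holds iff |A ∩ B| ≥ 20.
|A| = 22, |A ∩ B| = 17, |A ∖ B| = 5.
|A ∩ B| = 17, so the statement is false.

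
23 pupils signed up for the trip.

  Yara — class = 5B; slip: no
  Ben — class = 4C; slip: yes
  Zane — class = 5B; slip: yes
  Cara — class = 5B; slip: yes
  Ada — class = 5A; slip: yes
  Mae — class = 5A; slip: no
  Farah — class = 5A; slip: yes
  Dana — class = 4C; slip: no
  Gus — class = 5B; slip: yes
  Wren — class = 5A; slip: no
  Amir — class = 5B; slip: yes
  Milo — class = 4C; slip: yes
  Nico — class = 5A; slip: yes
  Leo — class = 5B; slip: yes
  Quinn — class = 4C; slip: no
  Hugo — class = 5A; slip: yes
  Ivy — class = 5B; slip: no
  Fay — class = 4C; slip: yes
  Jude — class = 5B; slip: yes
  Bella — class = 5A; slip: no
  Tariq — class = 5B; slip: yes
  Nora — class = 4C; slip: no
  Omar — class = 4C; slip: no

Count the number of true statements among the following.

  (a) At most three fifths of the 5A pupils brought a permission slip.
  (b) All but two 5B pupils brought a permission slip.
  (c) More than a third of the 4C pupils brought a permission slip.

3

(a) 5A: |A| = 7, |A ∩ B| = 4; needs |A ∩ B| / |A| ≤ 3/5 — true.
(b) 5B: |A| = 9, |A ∩ B| = 7; needs |A ∖ B| = 2 — true.
(c) 4C: |A| = 7, |A ∩ B| = 3; needs |A ∩ B| / |A| > 1/3 — true.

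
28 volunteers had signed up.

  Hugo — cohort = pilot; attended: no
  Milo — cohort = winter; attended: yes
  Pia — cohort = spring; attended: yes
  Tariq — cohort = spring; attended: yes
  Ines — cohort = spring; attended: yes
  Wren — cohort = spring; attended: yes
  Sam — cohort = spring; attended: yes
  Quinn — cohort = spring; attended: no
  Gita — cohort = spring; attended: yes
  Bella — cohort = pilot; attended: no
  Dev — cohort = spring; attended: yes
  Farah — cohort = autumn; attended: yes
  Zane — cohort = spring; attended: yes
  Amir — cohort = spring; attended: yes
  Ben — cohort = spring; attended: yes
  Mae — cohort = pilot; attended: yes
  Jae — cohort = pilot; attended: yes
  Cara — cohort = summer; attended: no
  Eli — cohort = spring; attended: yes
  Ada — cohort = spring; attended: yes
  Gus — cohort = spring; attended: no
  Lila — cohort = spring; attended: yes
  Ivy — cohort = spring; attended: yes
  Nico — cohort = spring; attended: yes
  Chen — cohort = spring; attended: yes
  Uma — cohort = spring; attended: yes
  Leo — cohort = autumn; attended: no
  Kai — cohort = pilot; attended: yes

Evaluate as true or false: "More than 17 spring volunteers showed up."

The determiner here denotes the relation: |A ∩ B| > 17.
|A| = 19, |A ∩ B| = 17, |A ∖ B| = 2.
|A ∩ B| = 17, so the statement is false.

False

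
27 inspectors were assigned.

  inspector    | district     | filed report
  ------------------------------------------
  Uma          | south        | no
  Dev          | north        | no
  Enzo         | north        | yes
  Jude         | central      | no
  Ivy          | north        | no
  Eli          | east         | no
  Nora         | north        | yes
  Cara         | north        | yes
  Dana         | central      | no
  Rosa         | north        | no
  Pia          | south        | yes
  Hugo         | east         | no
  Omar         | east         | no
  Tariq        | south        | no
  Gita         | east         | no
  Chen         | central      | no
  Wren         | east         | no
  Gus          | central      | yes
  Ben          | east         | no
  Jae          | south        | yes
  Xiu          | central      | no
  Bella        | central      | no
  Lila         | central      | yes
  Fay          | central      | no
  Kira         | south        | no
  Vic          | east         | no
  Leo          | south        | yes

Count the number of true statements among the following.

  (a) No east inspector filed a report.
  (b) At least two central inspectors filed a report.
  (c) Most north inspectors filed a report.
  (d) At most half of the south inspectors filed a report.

(a) east: |A| = 7, |A ∩ B| = 0; needs A ∩ B = ∅ (|A ∩ B| = 0) — true.
(b) central: |A| = 8, |A ∩ B| = 2; needs |A ∩ B| ≥ 2 — true.
(c) north: |A| = 6, |A ∩ B| = 3; needs |A ∩ B| > |A ∖ B| — false.
(d) south: |A| = 6, |A ∩ B| = 3; needs |A ∩ B| ≤ |A ∖ B| — true.

3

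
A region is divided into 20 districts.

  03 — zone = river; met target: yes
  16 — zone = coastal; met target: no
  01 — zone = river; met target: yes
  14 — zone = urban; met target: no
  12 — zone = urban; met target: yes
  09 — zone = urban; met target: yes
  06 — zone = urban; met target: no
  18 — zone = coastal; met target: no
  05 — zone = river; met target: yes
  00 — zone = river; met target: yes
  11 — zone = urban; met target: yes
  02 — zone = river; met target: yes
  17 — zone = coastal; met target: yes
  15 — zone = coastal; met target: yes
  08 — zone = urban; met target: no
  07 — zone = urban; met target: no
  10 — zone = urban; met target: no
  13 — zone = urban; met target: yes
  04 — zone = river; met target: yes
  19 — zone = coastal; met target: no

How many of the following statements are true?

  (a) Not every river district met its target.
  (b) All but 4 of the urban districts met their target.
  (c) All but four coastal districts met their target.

0

(a) river: |A| = 6, |A ∩ B| = 6; needs A ⊄ B (|A ∖ B| ≥ 1) — false.
(b) urban: |A| = 9, |A ∩ B| = 4; needs |A ∖ B| = 4 — false.
(c) coastal: |A| = 5, |A ∩ B| = 2; needs |A ∖ B| = 4 — false.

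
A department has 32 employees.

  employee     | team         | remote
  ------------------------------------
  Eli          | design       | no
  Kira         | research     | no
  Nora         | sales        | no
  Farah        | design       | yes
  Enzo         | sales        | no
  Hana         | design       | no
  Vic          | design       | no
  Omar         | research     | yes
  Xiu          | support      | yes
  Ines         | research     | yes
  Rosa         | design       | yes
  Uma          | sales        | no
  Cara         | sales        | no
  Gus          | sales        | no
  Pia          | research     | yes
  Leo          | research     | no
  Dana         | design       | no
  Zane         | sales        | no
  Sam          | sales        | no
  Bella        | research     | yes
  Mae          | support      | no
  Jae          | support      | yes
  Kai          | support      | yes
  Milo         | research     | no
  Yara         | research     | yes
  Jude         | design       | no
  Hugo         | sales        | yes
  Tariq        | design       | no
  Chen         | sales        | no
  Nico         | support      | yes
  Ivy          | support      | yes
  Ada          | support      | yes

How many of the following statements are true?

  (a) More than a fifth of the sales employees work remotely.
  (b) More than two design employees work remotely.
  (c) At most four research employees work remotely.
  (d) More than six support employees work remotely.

0

(a) sales: |A| = 9, |A ∩ B| = 1; needs |A ∩ B| / |A| > 1/5 — false.
(b) design: |A| = 8, |A ∩ B| = 2; needs |A ∩ B| > 2 — false.
(c) research: |A| = 8, |A ∩ B| = 5; needs |A ∩ B| ≤ 4 — false.
(d) support: |A| = 7, |A ∩ B| = 6; needs |A ∩ B| > 6 — false.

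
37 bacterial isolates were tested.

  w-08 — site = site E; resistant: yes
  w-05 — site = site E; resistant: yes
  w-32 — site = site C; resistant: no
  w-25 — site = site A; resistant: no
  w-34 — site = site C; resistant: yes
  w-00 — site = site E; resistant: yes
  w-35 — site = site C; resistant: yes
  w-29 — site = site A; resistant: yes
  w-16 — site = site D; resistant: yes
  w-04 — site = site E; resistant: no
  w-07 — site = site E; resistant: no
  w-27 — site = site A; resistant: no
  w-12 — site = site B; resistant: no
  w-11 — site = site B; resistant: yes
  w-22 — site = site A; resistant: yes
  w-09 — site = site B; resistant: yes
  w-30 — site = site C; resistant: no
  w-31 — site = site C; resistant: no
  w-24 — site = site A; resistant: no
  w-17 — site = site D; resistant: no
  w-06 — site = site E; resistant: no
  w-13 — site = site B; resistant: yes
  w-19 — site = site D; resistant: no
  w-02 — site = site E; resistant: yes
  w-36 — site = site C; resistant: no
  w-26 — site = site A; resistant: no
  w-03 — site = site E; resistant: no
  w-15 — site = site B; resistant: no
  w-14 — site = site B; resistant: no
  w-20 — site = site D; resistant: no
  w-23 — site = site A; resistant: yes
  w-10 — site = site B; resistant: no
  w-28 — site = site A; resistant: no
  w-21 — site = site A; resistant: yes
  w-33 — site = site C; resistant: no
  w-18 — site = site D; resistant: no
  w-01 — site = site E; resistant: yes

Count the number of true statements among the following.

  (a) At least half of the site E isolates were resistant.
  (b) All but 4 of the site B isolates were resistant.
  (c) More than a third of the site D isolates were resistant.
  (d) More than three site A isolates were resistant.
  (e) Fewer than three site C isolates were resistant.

4

(a) site E: |A| = 9, |A ∩ B| = 5; needs |A ∩ B| ≥ |A ∖ B| — true.
(b) site B: |A| = 7, |A ∩ B| = 3; needs |A ∖ B| = 4 — true.
(c) site D: |A| = 5, |A ∩ B| = 1; needs |A ∩ B| / |A| > 1/3 — false.
(d) site A: |A| = 9, |A ∩ B| = 4; needs |A ∩ B| > 3 — true.
(e) site C: |A| = 7, |A ∩ B| = 2; needs |A ∩ B| < 3 — true.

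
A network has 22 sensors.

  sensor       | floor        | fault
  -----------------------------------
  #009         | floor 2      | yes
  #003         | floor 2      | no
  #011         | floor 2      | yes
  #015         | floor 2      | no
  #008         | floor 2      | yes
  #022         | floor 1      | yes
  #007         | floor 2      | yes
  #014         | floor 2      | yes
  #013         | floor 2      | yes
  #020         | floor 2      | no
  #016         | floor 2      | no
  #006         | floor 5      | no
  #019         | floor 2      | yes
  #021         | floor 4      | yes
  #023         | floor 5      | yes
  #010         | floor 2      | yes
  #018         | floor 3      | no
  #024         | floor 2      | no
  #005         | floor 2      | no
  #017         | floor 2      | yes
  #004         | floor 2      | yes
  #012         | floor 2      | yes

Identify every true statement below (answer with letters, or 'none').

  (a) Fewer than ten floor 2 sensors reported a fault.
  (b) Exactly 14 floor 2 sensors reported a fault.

|A| = 17, |A ∩ B| = 11, |A ∖ B| = 6.
(a) |A ∩ B| < 10: fails.
(b) |A ∩ B| = 14: fails.

none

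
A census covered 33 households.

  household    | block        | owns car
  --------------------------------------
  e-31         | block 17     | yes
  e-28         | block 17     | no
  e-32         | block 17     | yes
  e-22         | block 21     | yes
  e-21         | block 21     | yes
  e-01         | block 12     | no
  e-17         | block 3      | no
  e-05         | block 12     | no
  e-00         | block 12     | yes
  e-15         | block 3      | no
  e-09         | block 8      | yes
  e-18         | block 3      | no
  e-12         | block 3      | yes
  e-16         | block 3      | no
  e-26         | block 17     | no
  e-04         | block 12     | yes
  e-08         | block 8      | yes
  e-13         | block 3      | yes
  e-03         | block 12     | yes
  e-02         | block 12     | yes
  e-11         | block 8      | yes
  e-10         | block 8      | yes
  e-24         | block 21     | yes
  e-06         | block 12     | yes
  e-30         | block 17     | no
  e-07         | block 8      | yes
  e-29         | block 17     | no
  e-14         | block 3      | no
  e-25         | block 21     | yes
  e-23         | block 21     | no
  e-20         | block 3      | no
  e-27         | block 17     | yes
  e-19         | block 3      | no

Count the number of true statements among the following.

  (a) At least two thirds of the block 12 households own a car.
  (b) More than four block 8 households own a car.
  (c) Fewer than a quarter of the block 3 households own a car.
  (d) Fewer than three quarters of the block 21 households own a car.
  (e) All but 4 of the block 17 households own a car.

4

(a) block 12: |A| = 7, |A ∩ B| = 5; needs |A ∩ B| / |A| ≥ 2/3 — true.
(b) block 8: |A| = 5, |A ∩ B| = 5; needs |A ∩ B| > 4 — true.
(c) block 3: |A| = 9, |A ∩ B| = 2; needs |A ∩ B| / |A| < 1/4 — true.
(d) block 21: |A| = 5, |A ∩ B| = 4; needs |A ∩ B| / |A| < 3/4 — false.
(e) block 17: |A| = 7, |A ∩ B| = 3; needs |A ∖ B| = 4 — true.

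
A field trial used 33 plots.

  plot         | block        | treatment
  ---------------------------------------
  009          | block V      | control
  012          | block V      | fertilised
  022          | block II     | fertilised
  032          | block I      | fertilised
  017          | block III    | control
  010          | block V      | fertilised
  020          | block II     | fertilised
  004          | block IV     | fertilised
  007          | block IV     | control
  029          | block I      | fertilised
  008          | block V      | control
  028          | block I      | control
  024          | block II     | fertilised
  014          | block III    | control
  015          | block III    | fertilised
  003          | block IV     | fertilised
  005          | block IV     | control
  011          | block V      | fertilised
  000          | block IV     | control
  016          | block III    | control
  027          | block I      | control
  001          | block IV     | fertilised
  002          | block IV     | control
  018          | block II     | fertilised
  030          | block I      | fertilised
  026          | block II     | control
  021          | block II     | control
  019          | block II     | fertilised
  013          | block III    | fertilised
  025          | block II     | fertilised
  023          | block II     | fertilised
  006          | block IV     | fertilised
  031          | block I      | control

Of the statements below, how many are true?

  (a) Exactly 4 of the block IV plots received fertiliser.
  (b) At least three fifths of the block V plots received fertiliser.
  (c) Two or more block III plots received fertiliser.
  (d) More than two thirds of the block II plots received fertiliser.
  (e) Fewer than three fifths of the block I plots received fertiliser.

5

(a) block IV: |A| = 8, |A ∩ B| = 4; needs |A ∩ B| = 4 — true.
(b) block V: |A| = 5, |A ∩ B| = 3; needs |A ∩ B| / |A| ≥ 3/5 — true.
(c) block III: |A| = 5, |A ∩ B| = 2; needs |A ∩ B| ≥ 2 — true.
(d) block II: |A| = 9, |A ∩ B| = 7; needs |A ∩ B| / |A| > 2/3 — true.
(e) block I: |A| = 6, |A ∩ B| = 3; needs |A ∩ B| / |A| < 3/5 — true.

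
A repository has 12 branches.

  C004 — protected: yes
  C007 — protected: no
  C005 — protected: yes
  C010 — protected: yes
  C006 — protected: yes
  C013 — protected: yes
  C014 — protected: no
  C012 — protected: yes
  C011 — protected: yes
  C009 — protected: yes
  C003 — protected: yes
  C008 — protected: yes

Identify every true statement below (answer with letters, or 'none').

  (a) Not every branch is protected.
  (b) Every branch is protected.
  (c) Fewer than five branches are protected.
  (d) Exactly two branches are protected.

(a)

|A| = 12, |A ∩ B| = 10, |A ∖ B| = 2.
(a) A ⊄ B (|A ∖ B| ≥ 1): holds.
(b) A ⊆ B, i.e. every element of A is in B (|A ∖ B| = 0): fails.
(c) |A ∩ B| < 5: fails.
(d) |A ∩ B| = 2: fails.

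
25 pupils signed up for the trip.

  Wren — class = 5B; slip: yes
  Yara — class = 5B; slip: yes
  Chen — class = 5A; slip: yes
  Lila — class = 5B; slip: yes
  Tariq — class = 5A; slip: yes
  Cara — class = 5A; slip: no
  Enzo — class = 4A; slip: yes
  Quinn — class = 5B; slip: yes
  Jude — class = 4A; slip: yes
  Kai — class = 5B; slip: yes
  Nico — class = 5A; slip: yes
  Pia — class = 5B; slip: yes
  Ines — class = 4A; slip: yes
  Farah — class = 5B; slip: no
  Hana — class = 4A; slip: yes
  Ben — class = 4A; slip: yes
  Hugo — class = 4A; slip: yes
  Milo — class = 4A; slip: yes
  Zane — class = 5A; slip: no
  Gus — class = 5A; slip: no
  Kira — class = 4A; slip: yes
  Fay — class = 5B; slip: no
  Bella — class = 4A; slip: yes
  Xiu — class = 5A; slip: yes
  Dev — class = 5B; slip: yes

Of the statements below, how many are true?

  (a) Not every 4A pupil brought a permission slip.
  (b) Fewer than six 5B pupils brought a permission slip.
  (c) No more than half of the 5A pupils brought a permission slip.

0

(a) 4A: |A| = 9, |A ∩ B| = 9; needs A ⊄ B (|A ∖ B| ≥ 1) — false.
(b) 5B: |A| = 9, |A ∩ B| = 7; needs |A ∩ B| < 6 — false.
(c) 5A: |A| = 7, |A ∩ B| = 4; needs |A ∩ B| ≤ |A ∖ B| — false.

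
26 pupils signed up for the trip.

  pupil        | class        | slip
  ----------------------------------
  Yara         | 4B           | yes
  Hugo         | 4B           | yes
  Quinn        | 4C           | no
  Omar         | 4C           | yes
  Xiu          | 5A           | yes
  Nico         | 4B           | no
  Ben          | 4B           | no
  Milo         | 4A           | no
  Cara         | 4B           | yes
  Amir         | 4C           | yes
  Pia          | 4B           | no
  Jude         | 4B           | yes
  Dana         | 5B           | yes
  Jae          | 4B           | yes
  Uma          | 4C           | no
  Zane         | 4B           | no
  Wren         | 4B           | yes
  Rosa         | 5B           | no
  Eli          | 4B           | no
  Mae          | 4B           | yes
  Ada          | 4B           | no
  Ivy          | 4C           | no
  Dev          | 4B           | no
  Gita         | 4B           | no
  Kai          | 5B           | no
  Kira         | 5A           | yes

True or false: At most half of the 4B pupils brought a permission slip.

'At most half of the 4B pupils brought a permission slip' holds iff |A ∩ B| ≤ |A ∖ B|.
|A| = 15, |A ∩ B| = 7, |A ∖ B| = 8.
7 < 8, so the statement is true.

True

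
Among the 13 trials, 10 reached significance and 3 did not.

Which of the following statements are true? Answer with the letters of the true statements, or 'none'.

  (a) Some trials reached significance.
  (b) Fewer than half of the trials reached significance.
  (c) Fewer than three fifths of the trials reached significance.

(a)

|A| = 13, |A ∩ B| = 10, |A ∖ B| = 3.
(a) A ∩ B ≠ ∅ (|A ∩ B| ≥ 1): holds.
(b) |A ∩ B| < |A ∖ B|: fails.
(c) |A ∩ B| / |A| < 3/5: fails.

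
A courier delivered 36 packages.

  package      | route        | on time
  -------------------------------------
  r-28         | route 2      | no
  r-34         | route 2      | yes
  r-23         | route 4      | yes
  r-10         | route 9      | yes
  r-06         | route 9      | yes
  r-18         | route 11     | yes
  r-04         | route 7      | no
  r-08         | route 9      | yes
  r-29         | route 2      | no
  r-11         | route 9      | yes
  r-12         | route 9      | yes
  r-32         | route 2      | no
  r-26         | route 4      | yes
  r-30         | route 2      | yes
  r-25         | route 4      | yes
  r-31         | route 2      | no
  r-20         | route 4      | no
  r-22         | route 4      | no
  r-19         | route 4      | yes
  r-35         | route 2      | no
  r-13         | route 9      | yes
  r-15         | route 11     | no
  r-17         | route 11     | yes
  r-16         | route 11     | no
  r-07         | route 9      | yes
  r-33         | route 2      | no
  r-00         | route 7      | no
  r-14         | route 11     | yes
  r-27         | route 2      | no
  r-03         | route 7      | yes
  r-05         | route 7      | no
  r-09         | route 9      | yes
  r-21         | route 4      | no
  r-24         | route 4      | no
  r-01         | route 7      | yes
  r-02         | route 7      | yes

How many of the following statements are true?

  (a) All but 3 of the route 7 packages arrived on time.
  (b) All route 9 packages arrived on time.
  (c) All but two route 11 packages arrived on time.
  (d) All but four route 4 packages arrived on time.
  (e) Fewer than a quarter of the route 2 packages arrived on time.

5

(a) route 7: |A| = 6, |A ∩ B| = 3; needs |A ∖ B| = 3 — true.
(b) route 9: |A| = 8, |A ∩ B| = 8; needs A ⊆ B, i.e. every element of A is in B (|A ∖ B| = 0) — true.
(c) route 11: |A| = 5, |A ∩ B| = 3; needs |A ∖ B| = 2 — true.
(d) route 4: |A| = 8, |A ∩ B| = 4; needs |A ∖ B| = 4 — true.
(e) route 2: |A| = 9, |A ∩ B| = 2; needs |A ∩ B| / |A| < 1/4 — true.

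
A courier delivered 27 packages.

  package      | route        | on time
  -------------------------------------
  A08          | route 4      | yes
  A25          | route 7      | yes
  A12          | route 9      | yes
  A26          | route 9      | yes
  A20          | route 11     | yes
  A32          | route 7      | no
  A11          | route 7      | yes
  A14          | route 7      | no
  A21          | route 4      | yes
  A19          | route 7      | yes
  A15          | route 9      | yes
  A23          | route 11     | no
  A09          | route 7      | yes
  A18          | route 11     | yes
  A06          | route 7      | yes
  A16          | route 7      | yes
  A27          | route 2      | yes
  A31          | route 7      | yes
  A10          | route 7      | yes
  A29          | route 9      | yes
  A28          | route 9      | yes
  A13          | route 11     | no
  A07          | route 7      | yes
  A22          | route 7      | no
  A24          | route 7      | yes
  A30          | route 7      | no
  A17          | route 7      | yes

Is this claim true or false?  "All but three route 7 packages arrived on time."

'All but three route 7 packages arrived on time' holds iff |A ∖ B| = 3.
|A| = 15, |A ∩ B| = 11, |A ∖ B| = 4.
|A ∖ B| = 4, so the statement is false.

False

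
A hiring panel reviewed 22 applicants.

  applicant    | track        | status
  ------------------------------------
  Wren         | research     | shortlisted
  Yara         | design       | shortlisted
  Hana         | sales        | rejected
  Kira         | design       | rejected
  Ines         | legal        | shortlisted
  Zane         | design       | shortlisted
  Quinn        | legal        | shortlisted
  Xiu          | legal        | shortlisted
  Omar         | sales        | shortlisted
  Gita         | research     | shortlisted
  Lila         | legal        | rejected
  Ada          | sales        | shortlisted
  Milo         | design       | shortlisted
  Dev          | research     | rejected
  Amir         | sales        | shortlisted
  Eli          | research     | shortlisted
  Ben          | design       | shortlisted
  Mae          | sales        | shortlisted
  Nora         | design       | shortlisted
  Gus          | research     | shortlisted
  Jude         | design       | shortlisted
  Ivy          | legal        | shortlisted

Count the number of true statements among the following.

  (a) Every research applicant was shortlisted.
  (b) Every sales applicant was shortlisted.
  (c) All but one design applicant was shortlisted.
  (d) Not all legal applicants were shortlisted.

(a) research: |A| = 5, |A ∩ B| = 4; needs A ⊆ B, i.e. every element of A is in B (|A ∖ B| = 0) — false.
(b) sales: |A| = 5, |A ∩ B| = 4; needs A ⊆ B, i.e. every element of A is in B (|A ∖ B| = 0) — false.
(c) design: |A| = 7, |A ∩ B| = 6; needs |A ∖ B| = 1 — true.
(d) legal: |A| = 5, |A ∩ B| = 4; needs A ⊄ B (|A ∖ B| ≥ 1) — true.

2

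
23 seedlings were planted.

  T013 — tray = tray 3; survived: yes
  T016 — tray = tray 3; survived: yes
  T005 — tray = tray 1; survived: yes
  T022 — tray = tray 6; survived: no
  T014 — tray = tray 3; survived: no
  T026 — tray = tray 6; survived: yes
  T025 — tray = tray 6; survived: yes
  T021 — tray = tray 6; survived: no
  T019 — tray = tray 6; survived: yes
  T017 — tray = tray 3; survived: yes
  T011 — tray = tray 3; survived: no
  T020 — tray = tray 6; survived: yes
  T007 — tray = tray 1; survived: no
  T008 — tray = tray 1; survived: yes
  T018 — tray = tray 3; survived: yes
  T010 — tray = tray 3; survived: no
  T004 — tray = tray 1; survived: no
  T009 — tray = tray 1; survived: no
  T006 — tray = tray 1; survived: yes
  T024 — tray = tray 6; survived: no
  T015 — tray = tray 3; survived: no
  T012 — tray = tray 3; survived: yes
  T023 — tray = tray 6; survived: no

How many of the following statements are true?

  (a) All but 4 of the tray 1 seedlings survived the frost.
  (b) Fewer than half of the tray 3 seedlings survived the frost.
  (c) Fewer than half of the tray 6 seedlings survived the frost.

0

(a) tray 1: |A| = 6, |A ∩ B| = 3; needs |A ∖ B| = 4 — false.
(b) tray 3: |A| = 9, |A ∩ B| = 5; needs |A ∩ B| < |A ∖ B| — false.
(c) tray 6: |A| = 8, |A ∩ B| = 4; needs |A ∩ B| < |A ∖ B| — false.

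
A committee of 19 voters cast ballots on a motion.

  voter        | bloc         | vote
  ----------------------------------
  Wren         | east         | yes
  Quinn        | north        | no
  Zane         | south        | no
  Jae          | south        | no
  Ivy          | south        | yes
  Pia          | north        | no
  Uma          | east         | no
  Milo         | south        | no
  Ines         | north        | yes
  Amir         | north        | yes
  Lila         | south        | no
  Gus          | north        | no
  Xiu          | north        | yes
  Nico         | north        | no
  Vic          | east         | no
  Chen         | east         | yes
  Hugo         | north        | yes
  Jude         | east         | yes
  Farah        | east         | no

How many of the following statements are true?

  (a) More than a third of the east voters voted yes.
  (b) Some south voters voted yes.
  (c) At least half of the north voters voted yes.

(a) east: |A| = 6, |A ∩ B| = 3; needs |A ∩ B| / |A| > 1/3 — true.
(b) south: |A| = 5, |A ∩ B| = 1; needs A ∩ B ≠ ∅ (|A ∩ B| ≥ 1) — true.
(c) north: |A| = 8, |A ∩ B| = 4; needs |A ∩ B| ≥ |A ∖ B| — true.

3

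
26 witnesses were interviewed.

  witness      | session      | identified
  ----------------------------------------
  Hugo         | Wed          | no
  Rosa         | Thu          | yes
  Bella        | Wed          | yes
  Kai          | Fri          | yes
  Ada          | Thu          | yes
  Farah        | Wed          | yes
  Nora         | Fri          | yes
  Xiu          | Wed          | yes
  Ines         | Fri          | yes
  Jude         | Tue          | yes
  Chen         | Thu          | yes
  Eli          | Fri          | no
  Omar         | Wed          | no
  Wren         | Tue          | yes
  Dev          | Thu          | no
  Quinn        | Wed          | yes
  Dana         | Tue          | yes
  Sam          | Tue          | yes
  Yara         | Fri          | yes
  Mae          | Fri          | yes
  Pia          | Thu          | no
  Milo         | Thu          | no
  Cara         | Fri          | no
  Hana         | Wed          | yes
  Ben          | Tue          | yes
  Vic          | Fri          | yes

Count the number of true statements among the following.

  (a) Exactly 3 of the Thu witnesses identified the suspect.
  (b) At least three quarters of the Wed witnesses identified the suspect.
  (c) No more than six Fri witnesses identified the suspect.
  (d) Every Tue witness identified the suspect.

(a) Thu: |A| = 6, |A ∩ B| = 3; needs |A ∩ B| = 3 — true.
(b) Wed: |A| = 7, |A ∩ B| = 5; needs |A ∩ B| / |A| ≥ 3/4 — false.
(c) Fri: |A| = 8, |A ∩ B| = 6; needs |A ∩ B| ≤ 6 — true.
(d) Tue: |A| = 5, |A ∩ B| = 5; needs A ⊆ B, i.e. every element of A is in B (|A ∖ B| = 0) — true.

3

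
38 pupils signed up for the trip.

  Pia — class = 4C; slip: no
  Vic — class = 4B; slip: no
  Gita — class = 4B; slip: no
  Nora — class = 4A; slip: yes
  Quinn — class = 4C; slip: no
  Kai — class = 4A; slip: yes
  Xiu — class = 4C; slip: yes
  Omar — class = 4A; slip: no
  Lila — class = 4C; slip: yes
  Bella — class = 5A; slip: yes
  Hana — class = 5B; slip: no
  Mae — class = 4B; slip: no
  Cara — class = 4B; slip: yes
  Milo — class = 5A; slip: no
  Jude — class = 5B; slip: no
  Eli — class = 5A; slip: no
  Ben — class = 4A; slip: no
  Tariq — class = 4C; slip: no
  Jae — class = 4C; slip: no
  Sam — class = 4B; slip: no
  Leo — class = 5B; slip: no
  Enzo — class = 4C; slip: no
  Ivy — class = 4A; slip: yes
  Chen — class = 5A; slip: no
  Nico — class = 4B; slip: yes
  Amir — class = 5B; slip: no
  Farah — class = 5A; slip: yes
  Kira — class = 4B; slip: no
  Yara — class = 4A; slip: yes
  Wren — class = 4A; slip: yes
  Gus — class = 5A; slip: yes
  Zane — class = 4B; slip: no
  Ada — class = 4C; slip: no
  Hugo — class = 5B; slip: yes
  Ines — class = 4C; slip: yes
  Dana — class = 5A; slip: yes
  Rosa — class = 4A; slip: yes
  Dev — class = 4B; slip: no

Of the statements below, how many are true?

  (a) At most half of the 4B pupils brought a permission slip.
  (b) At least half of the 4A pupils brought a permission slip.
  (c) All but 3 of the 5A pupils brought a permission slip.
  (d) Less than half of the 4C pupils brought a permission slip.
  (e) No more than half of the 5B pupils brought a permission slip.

5

(a) 4B: |A| = 9, |A ∩ B| = 2; needs |A ∩ B| ≤ |A ∖ B| — true.
(b) 4A: |A| = 8, |A ∩ B| = 6; needs |A ∩ B| ≥ |A ∖ B| — true.
(c) 5A: |A| = 7, |A ∩ B| = 4; needs |A ∖ B| = 3 — true.
(d) 4C: |A| = 9, |A ∩ B| = 3; needs |A ∩ B| < |A ∖ B| — true.
(e) 5B: |A| = 5, |A ∩ B| = 1; needs |A ∩ B| ≤ |A ∖ B| — true.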